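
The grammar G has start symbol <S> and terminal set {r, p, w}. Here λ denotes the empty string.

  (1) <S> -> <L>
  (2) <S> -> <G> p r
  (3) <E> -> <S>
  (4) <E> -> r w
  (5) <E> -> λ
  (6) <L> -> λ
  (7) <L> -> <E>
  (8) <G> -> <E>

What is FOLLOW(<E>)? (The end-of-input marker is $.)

FIRST(<S>): from <S>-><L> we get {λ, p, r}; from <S>-><G> p r we get {p, r}. So FIRST(<S>) = {λ, p, r}.
FIRST(<E>): from <E>-><S> we get {λ, p, r}; from <E>->r w we get {r}; from <E>->λ we get {λ}. So FIRST(<E>) = {λ, p, r}.
FIRST(<L>): from <L>->λ we get {λ}; from <L>-><E> we get {λ, p, r}. So FIRST(<L>) = {λ, p, r}.
FIRST(<G>): from <G>-><E> we get {λ, p, r}. So FIRST(<G>) = {λ, p, r}.
FOLLOW(<S>) includes $ since <S> is the start symbol.
FOLLOW(<G>): in <S>-><G> p r, <G> is followed by p r with FIRST {p}. Thus FOLLOW(<G>) = {p}.
FOLLOW(<S>): in <E>-><S>, the suffix after <S> is empty, so FOLLOW(<S>) ⊇ FOLLOW(<E>) = {$, p}. Thus FOLLOW(<S>) = {$, p}.
FOLLOW(<L>): in <S>-><L>, the suffix after <L> is empty, so FOLLOW(<L>) ⊇ FOLLOW(<S>) = {$, p}. Thus FOLLOW(<L>) = {$, p}.
FOLLOW(<E>): in <L>-><E>, the suffix after <E> is empty, so FOLLOW(<E>) ⊇ FOLLOW(<L>) = {$, p}; in <G>-><E>, the suffix after <E> is empty, so FOLLOW(<E>) ⊇ FOLLOW(<G>) = {p}. Thus FOLLOW(<E>) = {$, p}.

{$, p}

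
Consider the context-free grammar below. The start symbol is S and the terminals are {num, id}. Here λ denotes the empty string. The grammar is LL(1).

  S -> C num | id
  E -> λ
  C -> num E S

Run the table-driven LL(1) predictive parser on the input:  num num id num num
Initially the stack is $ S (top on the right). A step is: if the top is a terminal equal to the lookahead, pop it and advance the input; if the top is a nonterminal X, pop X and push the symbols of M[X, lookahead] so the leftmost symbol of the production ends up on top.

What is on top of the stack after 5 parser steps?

C

     Stack          Input                 Action
  1  $ S            num num id num num $  expand S -> C num
  2  $ num C        num num id num num $  expand C -> num E S
  3  $ num S E num  num num id num num $  match num
  4  $ num S E      num id num num $      expand E -> λ
  5  $ num S        num id num num $      expand S -> C num
Stack after step 5: $ num num C (top = C).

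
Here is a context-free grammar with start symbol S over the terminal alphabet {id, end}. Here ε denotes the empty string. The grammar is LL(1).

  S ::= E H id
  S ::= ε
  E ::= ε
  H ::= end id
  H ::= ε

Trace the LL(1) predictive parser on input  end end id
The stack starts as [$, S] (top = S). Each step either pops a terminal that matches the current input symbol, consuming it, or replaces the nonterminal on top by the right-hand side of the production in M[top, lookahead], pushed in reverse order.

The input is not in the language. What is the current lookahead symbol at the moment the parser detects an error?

end

     Stack        Input         Action
  1  $ S          end end id $  expand S ::= E H id
  2  $ id H E     end end id $  expand E ::= ε
  3  $ id H       end end id $  expand H ::= end id
  4  $ id id end  end end id $  match end
  5  $ id id      end id $      error: top is terminal id but lookahead is end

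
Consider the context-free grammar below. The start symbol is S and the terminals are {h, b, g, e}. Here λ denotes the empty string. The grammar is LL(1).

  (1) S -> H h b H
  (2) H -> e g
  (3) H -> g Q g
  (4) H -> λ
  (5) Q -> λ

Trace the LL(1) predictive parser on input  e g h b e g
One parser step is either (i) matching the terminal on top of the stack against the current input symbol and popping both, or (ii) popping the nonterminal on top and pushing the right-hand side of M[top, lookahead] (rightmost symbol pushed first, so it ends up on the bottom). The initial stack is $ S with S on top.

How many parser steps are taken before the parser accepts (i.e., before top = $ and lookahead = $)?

     Stack        Input          Action
  1  $ S          e g h b e g $  expand S -> H h b H
  2  $ H b h H    e g h b e g $  expand H -> e g
  3  $ H b h g e  e g h b e g $  match e
  4  $ H b h g    g h b e g $    match g
  5  $ H b h      h b e g $      match h
  6  $ H b        b e g $        match b
  7  $ H          e g $          expand H -> e g
  8  $ g e        e g $          match e
  9  $ g          g $            match g
Accept reached after 9 steps.

9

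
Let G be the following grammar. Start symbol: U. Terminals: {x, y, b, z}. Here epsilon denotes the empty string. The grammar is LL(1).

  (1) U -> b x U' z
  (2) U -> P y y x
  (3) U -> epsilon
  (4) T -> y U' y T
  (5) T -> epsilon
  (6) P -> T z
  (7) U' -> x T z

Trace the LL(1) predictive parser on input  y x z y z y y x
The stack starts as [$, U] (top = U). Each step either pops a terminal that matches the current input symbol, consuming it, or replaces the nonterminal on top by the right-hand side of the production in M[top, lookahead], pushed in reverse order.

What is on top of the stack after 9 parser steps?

step 1: stack=$ U  input=y x z y z y y x $  — expand U -> P y y x
step 2: stack=$ x y y P  input=y x z y z y y x $  — expand P -> T z
step 3: stack=$ x y y z T  input=y x z y z y y x $  — expand T -> y U' y T
step 4: stack=$ x y y z T y U' y  input=y x z y z y y x $  — match y
step 5: stack=$ x y y z T y U'  input=x z y z y y x $  — expand U' -> x T z
step 6: stack=$ x y y z T y z T x  input=x z y z y y x $  — match x
step 7: stack=$ x y y z T y z T  input=z y z y y x $  — expand T -> epsilon
step 8: stack=$ x y y z T y z  input=z y z y y x $  — match z
step 9: stack=$ x y y z T y  input=y z y y x $  — match y
Stack after step 9: $ x y y z T (top = T).

T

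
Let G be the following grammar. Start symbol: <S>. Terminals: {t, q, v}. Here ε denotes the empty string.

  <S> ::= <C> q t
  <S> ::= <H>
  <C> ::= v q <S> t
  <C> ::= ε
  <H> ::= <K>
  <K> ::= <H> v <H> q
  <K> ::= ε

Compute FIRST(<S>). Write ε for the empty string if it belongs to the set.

FIRST(<C>): from <C>::=v q <S> t we get {v}; from <C>::=ε we get {ε}. So FIRST(<C>) = {ε, v}.
FIRST(<S>): from <S>::=<C> q t we get {q, v}; from <S>::=<H> we get {ε, v}. So FIRST(<S>) = {ε, q, v}.
FIRST(<H>): from <H>::=<K> we get {ε, v}. So FIRST(<H>) = {ε, v}.
FIRST(<K>): from <K>::=<H> v <H> q we get {v}; from <K>::=ε we get {ε}. So FIRST(<K>) = {ε, v}.

{ε, q, v}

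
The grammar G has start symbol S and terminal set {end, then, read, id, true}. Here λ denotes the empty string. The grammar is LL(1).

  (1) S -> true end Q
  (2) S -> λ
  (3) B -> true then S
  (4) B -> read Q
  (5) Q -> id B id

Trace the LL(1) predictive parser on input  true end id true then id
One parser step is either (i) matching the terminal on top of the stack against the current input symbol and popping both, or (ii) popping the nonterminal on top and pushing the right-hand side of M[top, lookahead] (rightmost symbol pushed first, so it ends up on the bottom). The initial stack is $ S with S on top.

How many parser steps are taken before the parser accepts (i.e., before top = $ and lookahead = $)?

      Stack             Input                       Action
   1  $ S               true end id true then id $  expand S -> true end Q
   2  $ Q end true      true end id true then id $  match true
   3  $ Q end           end id true then id $       match end
   4  $ Q               id true then id $           expand Q -> id B id
   5  $ id B id         id true then id $           match id
   6  $ id B            true then id $              expand B -> true then S
   7  $ id S then true  true then id $              match true
   8  $ id S then       then id $                   match then
   9  $ id S            id $                        expand S -> λ
  10  $ id              id $                        match id
Accept reached after 10 steps.

10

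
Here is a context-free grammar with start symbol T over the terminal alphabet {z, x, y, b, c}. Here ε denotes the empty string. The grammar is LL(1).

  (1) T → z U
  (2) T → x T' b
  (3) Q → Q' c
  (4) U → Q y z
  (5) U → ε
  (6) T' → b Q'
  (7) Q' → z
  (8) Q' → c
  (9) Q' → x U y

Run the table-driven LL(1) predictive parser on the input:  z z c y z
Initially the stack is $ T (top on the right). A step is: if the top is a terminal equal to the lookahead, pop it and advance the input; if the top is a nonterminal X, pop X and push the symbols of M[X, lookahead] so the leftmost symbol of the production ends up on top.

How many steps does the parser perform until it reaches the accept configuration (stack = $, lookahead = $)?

step 1: stack=$ T  input=z z c y z $  — expand T → z U
step 2: stack=$ U z  input=z z c y z $  — match z
step 3: stack=$ U  input=z c y z $  — expand U → Q y z
step 4: stack=$ z y Q  input=z c y z $  — expand Q → Q' c
step 5: stack=$ z y c Q'  input=z c y z $  — expand Q' → z
step 6: stack=$ z y c z  input=z c y z $  — match z
step 7: stack=$ z y c  input=c y z $  — match c
step 8: stack=$ z y  input=y z $  — match y
step 9: stack=$ z  input=z $  — match z
Accept reached after 9 steps.

9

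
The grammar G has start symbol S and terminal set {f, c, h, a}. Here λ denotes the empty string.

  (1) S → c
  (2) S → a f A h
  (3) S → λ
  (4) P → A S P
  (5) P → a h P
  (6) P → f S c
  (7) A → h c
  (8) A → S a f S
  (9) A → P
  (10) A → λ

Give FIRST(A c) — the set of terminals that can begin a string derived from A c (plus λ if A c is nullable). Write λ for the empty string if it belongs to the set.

FIRST(S): from S→c we get {c}; from S→a f A h we get {a}; from S→λ we get {λ}. So FIRST(S) = {λ, a, c}.
FIRST(P): from P→A S P we get {a, c, f, h}; from P→a h P we get {a}; from P→f S c we get {f}. So FIRST(P) = {a, c, f, h}.
FIRST(A): from A→h c we get {h}; from A→S a f S we get {a, c}; from A→P we get {a, c, f, h}; from A→λ we get {λ}. So FIRST(A) = {λ, a, c, f, h}.
FIRST(A c): take FIRST of each symbol in turn, carrying on past any symbol whose FIRST contains λ; result {a, c, f, h}.

{a, c, f, h}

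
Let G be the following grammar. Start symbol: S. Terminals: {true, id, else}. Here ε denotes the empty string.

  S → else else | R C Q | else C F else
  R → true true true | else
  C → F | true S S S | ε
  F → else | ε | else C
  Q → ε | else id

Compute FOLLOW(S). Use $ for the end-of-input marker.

FIRST(R): from R→true true true we get {true}; from R→else we get {else}. So FIRST(R) = {else, true}.
FIRST(F): from F→else we get {else}; from F→ε we get {ε}; from F→else C we get {else}. So FIRST(F) = {ε, else}.
FIRST(Q): from Q→ε we get {ε}; from Q→else id we get {else}. So FIRST(Q) = {ε, else}.
FIRST(S): from S→else else we get {else}; from S→R C Q we get {else, true}; from S→else C F else we get {else}. So FIRST(S) = {else, true}.
FIRST(C): from C→F we get {ε, else}; from C→true S S S we get {true}; from C→ε we get {ε}. So FIRST(C) = {ε, else, true}.
FOLLOW(S) includes $ since S is the start symbol.
FOLLOW(S): in C→true S S S (occurrence 1), S is followed by S S with FIRST {else, true}; in C→true S S S (occurrence 2), S is followed by S with FIRST {else, true}; in C→true S S S (occurrence 3), the suffix after S is empty, so FOLLOW(S) ⊇ FOLLOW(C) = {$, else, true}. Thus FOLLOW(S) = {$, else, true}.
FOLLOW(R): in S→R C Q, R is followed by C Q with FIRST {ε, else, true}; in S→R C Q, the suffix after R is nullable, so FOLLOW(R) ⊇ FOLLOW(S) = {$, else, true}. Thus FOLLOW(R) = {$, else, true}.
FOLLOW(Q): in S→R C Q, the suffix after Q is empty, so FOLLOW(Q) ⊇ FOLLOW(S) = {$, else, true}. Thus FOLLOW(Q) = {$, else, true}.
FOLLOW(C): in S→R C Q, C is followed by Q with FIRST {ε, else}; in S→R C Q, the suffix after C is nullable, so FOLLOW(C) ⊇ FOLLOW(S) = {$, else, true}; in S→else C F else, C is followed by F else with FIRST {else}; in F→else C, the suffix after C is empty, so FOLLOW(C) ⊇ FOLLOW(F) = {$, else, true}. Thus FOLLOW(C) = {$, else, true}.
FOLLOW(F): in S→else C F else, F is followed by else with FIRST {else}; in C→F, the suffix after F is empty, so FOLLOW(F) ⊇ FOLLOW(C) = {$, else, true}. Thus FOLLOW(F) = {$, else, true}.

{$, else, true}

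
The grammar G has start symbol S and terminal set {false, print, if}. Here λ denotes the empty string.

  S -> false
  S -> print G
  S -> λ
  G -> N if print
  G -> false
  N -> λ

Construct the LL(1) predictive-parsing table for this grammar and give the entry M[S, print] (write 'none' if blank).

FIRST(S): from S->false we get {false}; from S->print G we get {print}; from S->λ we get {λ}. So FIRST(S) = {λ, false, print}.
FIRST(N): from N->λ we get {λ}. So FIRST(N) = {λ}.
FIRST(G): from G->N if print we get {if}; from G->false we get {false}. So FIRST(G) = {false, if}.
FOLLOW(S) includes $ since S is the start symbol.
FOLLOW(S): S appears on no right-hand side. Thus FOLLOW(S) = {$}.
For S -> false: FIRST(false) = {false}, so it goes in M[S, t] for t ∈ {false}.
For S -> print G: FIRST(print G) = {print}, so it goes in M[S, t] for t ∈ {print}.
For S -> λ: FIRST(λ) = {λ}, so it goes in M[S, t] for t ∈ {}; since λ ∈ FIRST, also for every t ∈ FOLLOW(S) = {$}.

S -> print G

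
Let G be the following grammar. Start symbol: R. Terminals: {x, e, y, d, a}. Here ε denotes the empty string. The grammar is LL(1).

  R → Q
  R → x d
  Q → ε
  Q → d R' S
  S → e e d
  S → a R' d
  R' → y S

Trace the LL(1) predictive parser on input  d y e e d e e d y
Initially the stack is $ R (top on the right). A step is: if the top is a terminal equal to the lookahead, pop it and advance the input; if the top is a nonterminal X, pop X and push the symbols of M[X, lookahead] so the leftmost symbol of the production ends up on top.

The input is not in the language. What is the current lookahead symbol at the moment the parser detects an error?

      Stack      Input                Action
   1  $ R        d y e e d e e d y $  expand R → Q
   2  $ Q        d y e e d e e d y $  expand Q → d R' S
   3  $ S R' d   d y e e d e e d y $  match d
   4  $ S R'     y e e d e e d y $    expand R' → y S
   5  $ S S y    y e e d e e d y $    match y
   6  $ S S      e e d e e d y $      expand S → e e d
   7  $ S d e e  e e d e e d y $      match e
   8  $ S d e    e d e e d y $        match e
   9  $ S d      d e e d y $          match d
  10  $ S        e e d y $            expand S → e e d
  11  $ d e e    e e d y $            match e
  12  $ d e      e d y $              match e
  13  $ d        d y $                match d
  14  $          y $                  error: stack empty but input remains

y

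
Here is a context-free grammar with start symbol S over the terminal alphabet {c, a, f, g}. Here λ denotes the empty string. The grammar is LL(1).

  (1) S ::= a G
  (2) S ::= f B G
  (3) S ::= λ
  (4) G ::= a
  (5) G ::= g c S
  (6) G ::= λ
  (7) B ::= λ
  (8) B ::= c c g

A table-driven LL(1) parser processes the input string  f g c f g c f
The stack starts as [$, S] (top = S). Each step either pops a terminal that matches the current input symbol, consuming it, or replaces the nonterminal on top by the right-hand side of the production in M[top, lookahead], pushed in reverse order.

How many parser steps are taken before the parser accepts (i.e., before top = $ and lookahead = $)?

      Stack    Input            Action
   1  $ S      f g c f g c f $  expand S ::= f B G
   2  $ G B f  f g c f g c f $  match f
   3  $ G B    g c f g c f $    expand B ::= λ
   4  $ G      g c f g c f $    expand G ::= g c S
   5  $ S c g  g c f g c f $    match g
   6  $ S c    c f g c f $      match c
   7  $ S      f g c f $        expand S ::= f B G
   8  $ G B f  f g c f $        match f
   9  $ G B    g c f $          expand B ::= λ
  10  $ G      g c f $          expand G ::= g c S
  11  $ S c g  g c f $          match g
  12  $ S c    c f $            match c
  13  $ S      f $              expand S ::= f B G
  14  $ G B f  f $              match f
  15  $ G B    $                expand B ::= λ
  16  $ G      $                expand G ::= λ
Accept reached after 16 steps.

16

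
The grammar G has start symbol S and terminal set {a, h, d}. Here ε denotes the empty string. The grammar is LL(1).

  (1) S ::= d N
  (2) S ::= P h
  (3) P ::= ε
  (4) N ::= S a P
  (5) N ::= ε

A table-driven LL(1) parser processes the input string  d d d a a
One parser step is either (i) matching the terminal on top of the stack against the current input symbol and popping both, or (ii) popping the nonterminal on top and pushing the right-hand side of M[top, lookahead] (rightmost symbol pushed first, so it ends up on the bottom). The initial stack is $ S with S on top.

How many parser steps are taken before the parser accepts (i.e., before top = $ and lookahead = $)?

13

step 1: stack=$ S  input=d d d a a $  — expand S ::= d N
step 2: stack=$ N d  input=d d d a a $  — match d
step 3: stack=$ N  input=d d a a $  — expand N ::= S a P
step 4: stack=$ P a S  input=d d a a $  — expand S ::= d N
step 5: stack=$ P a N d  input=d d a a $  — match d
step 6: stack=$ P a N  input=d a a $  — expand N ::= S a P
step 7: stack=$ P a P a S  input=d a a $  — expand S ::= d N
step 8: stack=$ P a P a N d  input=d a a $  — match d
step 9: stack=$ P a P a N  input=a a $  — expand N ::= ε
step 10: stack=$ P a P a  input=a a $  — match a
step 11: stack=$ P a P  input=a $  — expand P ::= ε
step 12: stack=$ P a  input=a $  — match a
step 13: stack=$ P  input=$  — expand P ::= ε
Accept reached after 13 steps.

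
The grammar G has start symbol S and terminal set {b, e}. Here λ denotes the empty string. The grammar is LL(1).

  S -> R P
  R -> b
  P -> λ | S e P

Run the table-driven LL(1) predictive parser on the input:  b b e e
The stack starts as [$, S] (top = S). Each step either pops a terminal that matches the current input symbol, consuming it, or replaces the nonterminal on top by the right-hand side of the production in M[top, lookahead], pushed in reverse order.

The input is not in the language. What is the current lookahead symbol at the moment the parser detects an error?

e

step 1: stack=$ S  input=b b e e $  — expand S -> R P
step 2: stack=$ P R  input=b b e e $  — expand R -> b
step 3: stack=$ P b  input=b b e e $  — match b
step 4: stack=$ P  input=b e e $  — expand P -> S e P
step 5: stack=$ P e S  input=b e e $  — expand S -> R P
step 6: stack=$ P e P R  input=b e e $  — expand R -> b
step 7: stack=$ P e P b  input=b e e $  — match b
step 8: stack=$ P e P  input=e e $  — expand P -> λ
step 9: stack=$ P e  input=e e $  — match e
step 10: stack=$ P  input=e $  — expand P -> λ
step 11: stack=$  input=e $  — error: stack empty but input remains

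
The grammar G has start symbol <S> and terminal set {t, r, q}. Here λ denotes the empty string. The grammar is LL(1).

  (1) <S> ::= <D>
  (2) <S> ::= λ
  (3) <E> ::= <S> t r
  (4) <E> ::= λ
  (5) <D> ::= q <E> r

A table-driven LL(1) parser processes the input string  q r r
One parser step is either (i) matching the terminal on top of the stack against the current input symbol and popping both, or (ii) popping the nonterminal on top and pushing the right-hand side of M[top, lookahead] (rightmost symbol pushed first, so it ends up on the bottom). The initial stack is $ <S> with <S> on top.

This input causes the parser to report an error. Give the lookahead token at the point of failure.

step 1: stack=$ <S>  input=q r r $  — expand <S> ::= <D>
step 2: stack=$ <D>  input=q r r $  — expand <D> ::= q <E> r
step 3: stack=$ r <E> q  input=q r r $  — match q
step 4: stack=$ r <E>  input=r r $  — expand <E> ::= λ
step 5: stack=$ r  input=r r $  — match r
step 6: stack=$  input=r $  — error: stack empty but input remains

r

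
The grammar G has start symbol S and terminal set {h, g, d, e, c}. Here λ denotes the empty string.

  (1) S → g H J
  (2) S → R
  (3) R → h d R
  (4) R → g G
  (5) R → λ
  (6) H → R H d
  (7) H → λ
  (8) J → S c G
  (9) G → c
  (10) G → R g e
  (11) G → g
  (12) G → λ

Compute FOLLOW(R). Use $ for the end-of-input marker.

{$, c, d, g, h}

FIRST(R): from R→h d R we get {h}; from R→g G we get {g}; from R→λ we get {λ}. So FIRST(R) = {λ, g, h}.
FIRST(S): from S→g H J we get {g}; from S→R we get {λ, g, h}. So FIRST(S) = {λ, g, h}.
FIRST(H): from H→R H d we get {d, g, h}; from H→λ we get {λ}. So FIRST(H) = {λ, d, g, h}.
FIRST(G): from G→c we get {c}; from G→R g e we get {g, h}; from G→g we get {g}; from G→λ we get {λ}. So FIRST(G) = {λ, c, g, h}.
FIRST(J): from J→S c G we get {c, g, h}. So FIRST(J) = {c, g, h}.
FOLLOW(S) includes $ since S is the start symbol.
FOLLOW(S): in J→S c G, S is followed by c G with FIRST {c}. Thus FOLLOW(S) = {$, c}.
FOLLOW(R): in S→R, the suffix after R is empty, so FOLLOW(R) ⊇ FOLLOW(S) = {$, c}; in R→h d R, the suffix after R is empty (adds nothing new); in H→R H d, R is followed by H d with FIRST {d, g, h}; in G→R g e, R is followed by g e with FIRST {g}. Thus FOLLOW(R) = {$, c, d, g, h}.
FOLLOW(H): in S→g H J, H is followed by J with FIRST {c, g, h}; in H→R H d, H is followed by d with FIRST {d}. Thus FOLLOW(H) = {c, d, g, h}.
FOLLOW(J): in S→g H J, the suffix after J is empty, so FOLLOW(J) ⊇ FOLLOW(S) = {$, c}. Thus FOLLOW(J) = {$, c}.
FOLLOW(G): in R→g G, the suffix after G is empty, so FOLLOW(G) ⊇ FOLLOW(R) = {$, c, d, g, h}; in J→S c G, the suffix after G is empty, so FOLLOW(G) ⊇ FOLLOW(J) = {$, c}. Thus FOLLOW(G) = {$, c, d, g, h}.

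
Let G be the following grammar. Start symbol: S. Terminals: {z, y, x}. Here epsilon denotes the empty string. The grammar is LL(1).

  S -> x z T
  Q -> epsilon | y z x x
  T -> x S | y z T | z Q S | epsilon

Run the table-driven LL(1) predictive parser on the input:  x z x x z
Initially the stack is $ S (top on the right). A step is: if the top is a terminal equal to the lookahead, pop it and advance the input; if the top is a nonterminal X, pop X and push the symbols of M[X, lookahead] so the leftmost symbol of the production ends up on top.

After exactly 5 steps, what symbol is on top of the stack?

     Stack    Input        Action
  1  $ S      x z x x z $  expand S -> x z T
  2  $ T z x  x z x x z $  match x
  3  $ T z    z x x z $    match z
  4  $ T      x x z $      expand T -> x S
  5  $ S x    x x z $      match x
Stack after step 5: $ S (top = S).

S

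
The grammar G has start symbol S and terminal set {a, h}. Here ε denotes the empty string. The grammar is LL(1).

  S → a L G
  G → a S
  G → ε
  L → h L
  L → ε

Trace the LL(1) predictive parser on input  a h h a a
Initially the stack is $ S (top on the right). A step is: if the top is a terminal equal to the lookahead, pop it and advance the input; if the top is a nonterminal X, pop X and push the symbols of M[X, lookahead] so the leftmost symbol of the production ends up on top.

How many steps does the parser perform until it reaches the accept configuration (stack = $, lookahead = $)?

step 1: stack=$ S  input=a h h a a $  — expand S → a L G
step 2: stack=$ G L a  input=a h h a a $  — match a
step 3: stack=$ G L  input=h h a a $  — expand L → h L
step 4: stack=$ G L h  input=h h a a $  — match h
step 5: stack=$ G L  input=h a a $  — expand L → h L
step 6: stack=$ G L h  input=h a a $  — match h
step 7: stack=$ G L  input=a a $  — expand L → ε
step 8: stack=$ G  input=a a $  — expand G → a S
step 9: stack=$ S a  input=a a $  — match a
step 10: stack=$ S  input=a $  — expand S → a L G
step 11: stack=$ G L a  input=a $  — match a
step 12: stack=$ G L  input=$  — expand L → ε
step 13: stack=$ G  input=$  — expand G → ε
Accept reached after 13 steps.

13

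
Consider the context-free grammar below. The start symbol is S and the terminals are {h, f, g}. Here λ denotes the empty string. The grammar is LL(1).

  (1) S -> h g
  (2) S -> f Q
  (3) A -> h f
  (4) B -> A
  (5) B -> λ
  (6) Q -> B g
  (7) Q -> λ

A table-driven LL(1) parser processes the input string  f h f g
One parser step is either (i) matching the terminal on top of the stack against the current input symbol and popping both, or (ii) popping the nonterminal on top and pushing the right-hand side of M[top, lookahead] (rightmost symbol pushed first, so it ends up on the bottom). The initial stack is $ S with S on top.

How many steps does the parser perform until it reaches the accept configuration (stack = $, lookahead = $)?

step 1: stack=$ S  input=f h f g $  — expand S -> f Q
step 2: stack=$ Q f  input=f h f g $  — match f
step 3: stack=$ Q  input=h f g $  — expand Q -> B g
step 4: stack=$ g B  input=h f g $  — expand B -> A
step 5: stack=$ g A  input=h f g $  — expand A -> h f
step 6: stack=$ g f h  input=h f g $  — match h
step 7: stack=$ g f  input=f g $  — match f
step 8: stack=$ g  input=g $  — match g
Accept reached after 8 steps.

8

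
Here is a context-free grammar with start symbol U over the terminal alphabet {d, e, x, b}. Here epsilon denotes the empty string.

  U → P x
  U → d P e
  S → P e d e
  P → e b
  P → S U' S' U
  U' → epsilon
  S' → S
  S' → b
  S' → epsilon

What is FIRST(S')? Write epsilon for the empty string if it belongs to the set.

{epsilon, b, e}

FIRST(U') = {epsilon}
FIRST(U) = {d, e}  (via P x)
FIRST(S) = {e}  (via P e d e)
FIRST(P) = {e}  (via S U' S' U)
FIRST(S') = {epsilon, b, e}  (via S)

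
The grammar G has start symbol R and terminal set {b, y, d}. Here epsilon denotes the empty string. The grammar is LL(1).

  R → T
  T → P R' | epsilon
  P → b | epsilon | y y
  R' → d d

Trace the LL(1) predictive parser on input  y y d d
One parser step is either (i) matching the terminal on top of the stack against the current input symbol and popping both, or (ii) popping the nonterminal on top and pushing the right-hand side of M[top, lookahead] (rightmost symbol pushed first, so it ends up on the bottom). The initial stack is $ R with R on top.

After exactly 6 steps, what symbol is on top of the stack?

d

step 1: stack=$ R  input=y y d d $  — expand R → T
step 2: stack=$ T  input=y y d d $  — expand T → P R'
step 3: stack=$ R' P  input=y y d d $  — expand P → y y
step 4: stack=$ R' y y  input=y y d d $  — match y
step 5: stack=$ R' y  input=y d d $  — match y
step 6: stack=$ R'  input=d d $  — expand R' → d d
Stack after step 6: $ d d (top = d).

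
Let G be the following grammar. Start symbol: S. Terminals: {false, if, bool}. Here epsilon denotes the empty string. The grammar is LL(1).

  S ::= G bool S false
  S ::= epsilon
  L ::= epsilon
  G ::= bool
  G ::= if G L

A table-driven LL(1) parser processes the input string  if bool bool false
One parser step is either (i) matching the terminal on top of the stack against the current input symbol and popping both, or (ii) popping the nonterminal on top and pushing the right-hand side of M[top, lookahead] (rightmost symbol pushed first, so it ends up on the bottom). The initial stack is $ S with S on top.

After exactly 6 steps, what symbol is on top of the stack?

step 1: stack=$ S  input=if bool bool false $  — expand S ::= G bool S false
step 2: stack=$ false S bool G  input=if bool bool false $  — expand G ::= if G L
step 3: stack=$ false S bool L G if  input=if bool bool false $  — match if
step 4: stack=$ false S bool L G  input=bool bool false $  — expand G ::= bool
step 5: stack=$ false S bool L bool  input=bool bool false $  — match bool
step 6: stack=$ false S bool L  input=bool false $  — expand L ::= epsilon
Stack after step 6: $ false S bool (top = bool).

bool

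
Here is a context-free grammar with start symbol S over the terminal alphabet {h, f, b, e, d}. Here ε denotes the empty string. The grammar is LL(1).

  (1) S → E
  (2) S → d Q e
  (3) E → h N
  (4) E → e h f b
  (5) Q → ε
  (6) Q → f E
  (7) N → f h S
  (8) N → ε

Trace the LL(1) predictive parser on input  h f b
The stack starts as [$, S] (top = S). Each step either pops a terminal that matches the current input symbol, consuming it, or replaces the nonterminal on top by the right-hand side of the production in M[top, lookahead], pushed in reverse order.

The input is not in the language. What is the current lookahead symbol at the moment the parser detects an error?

b

     Stack    Input    Action
  1  $ S      h f b $  expand S → E
  2  $ E      h f b $  expand E → h N
  3  $ N h    h f b $  match h
  4  $ N      f b $    expand N → f h S
  5  $ S h f  f b $    match f
  6  $ S h    b $      error: top is terminal h but lookahead is b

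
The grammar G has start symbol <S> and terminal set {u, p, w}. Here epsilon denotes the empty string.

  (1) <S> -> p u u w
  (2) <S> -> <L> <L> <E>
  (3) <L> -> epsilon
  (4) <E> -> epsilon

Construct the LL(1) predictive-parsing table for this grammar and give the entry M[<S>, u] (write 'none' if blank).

none

FIRST(<L>) = {epsilon}
FIRST(<E>) = {epsilon}
FIRST(<S>) = {epsilon, p}  (via <L> <L> <E>)
FOLLOW(<S>) includes $ since <S> is the start symbol.
FOLLOW(<S>): <S> appears on no right-hand side. Thus FOLLOW(<S>) = {$}.
For <S> -> p u u w: FIRST(p u u w) = {p}, so it goes in M[<S>, t] for t ∈ {p}.
For <S> -> <L> <L> <E>: FIRST(<L> <L> <E>) = {epsilon}, so it goes in M[<S>, t] for t ∈ {}; since epsilon ∈ FIRST, also for every t ∈ FOLLOW(<S>) = {$}.
None of these place a production in M[<S>, u].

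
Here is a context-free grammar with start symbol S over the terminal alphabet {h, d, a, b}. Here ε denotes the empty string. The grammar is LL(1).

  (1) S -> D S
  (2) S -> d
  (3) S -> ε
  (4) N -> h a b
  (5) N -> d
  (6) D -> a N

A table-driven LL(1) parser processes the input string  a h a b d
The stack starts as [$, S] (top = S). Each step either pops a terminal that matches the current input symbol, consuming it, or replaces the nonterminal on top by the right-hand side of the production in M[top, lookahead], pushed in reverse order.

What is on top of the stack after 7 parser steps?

     Stack      Input        Action
  1  $ S        a h a b d $  expand S -> D S
  2  $ S D      a h a b d $  expand D -> a N
  3  $ S N a    a h a b d $  match a
  4  $ S N      h a b d $    expand N -> h a b
  5  $ S b a h  h a b d $    match h
  6  $ S b a    a b d $      match a
  7  $ S b      b d $        match b
Stack after step 7: $ S (top = S).

S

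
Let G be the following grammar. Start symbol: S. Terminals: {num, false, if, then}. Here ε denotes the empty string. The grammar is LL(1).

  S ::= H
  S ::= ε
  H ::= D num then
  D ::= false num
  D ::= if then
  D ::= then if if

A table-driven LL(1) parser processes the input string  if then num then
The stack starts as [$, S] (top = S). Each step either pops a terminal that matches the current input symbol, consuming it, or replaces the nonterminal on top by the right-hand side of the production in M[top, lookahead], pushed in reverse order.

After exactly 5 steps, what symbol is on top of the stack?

step 1: stack=$ S  input=if then num then $  — expand S ::= H
step 2: stack=$ H  input=if then num then $  — expand H ::= D num then
step 3: stack=$ then num D  input=if then num then $  — expand D ::= if then
step 4: stack=$ then num then if  input=if then num then $  — match if
step 5: stack=$ then num then  input=then num then $  — match then
Stack after step 5: $ then num (top = num).

num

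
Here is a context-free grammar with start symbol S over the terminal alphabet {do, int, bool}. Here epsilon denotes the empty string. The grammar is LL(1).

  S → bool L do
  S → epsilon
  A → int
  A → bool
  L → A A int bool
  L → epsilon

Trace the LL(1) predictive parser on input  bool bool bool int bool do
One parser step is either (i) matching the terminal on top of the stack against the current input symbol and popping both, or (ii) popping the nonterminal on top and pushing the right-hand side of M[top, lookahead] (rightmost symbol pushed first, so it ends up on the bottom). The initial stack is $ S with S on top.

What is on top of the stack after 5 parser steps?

A

step 1: stack=$ S  input=bool bool bool int bool do $  — expand S → bool L do
step 2: stack=$ do L bool  input=bool bool bool int bool do $  — match bool
step 3: stack=$ do L  input=bool bool int bool do $  — expand L → A A int bool
step 4: stack=$ do bool int A A  input=bool bool int bool do $  — expand A → bool
step 5: stack=$ do bool int A bool  input=bool bool int bool do $  — match bool
Stack after step 5: $ do bool int A (top = A).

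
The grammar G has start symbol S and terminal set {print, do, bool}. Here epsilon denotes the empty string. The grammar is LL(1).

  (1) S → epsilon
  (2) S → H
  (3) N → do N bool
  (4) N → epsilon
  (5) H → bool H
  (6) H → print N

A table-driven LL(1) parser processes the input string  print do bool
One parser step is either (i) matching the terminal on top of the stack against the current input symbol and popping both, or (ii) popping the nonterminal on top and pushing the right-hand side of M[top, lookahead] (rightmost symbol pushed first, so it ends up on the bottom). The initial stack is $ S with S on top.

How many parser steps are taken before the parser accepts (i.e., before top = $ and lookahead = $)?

7

     Stack        Input            Action
  1  $ S          print do bool $  expand S → H
  2  $ H          print do bool $  expand H → print N
  3  $ N print    print do bool $  match print
  4  $ N          do bool $        expand N → do N bool
  5  $ bool N do  do bool $        match do
  6  $ bool N     bool $           expand N → epsilon
  7  $ bool       bool $           match bool
Accept reached after 7 steps.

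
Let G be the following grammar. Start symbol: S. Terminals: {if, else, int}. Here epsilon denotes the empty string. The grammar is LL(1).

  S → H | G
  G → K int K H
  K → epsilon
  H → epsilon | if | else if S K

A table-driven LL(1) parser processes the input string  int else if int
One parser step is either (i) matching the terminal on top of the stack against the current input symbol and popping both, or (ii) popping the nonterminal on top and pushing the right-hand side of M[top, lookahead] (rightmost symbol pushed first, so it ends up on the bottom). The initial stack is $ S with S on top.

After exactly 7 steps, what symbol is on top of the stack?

if

step 1: stack=$ S  input=int else if int $  — expand S → G
step 2: stack=$ G  input=int else if int $  — expand G → K int K H
step 3: stack=$ H K int K  input=int else if int $  — expand K → epsilon
step 4: stack=$ H K int  input=int else if int $  — match int
step 5: stack=$ H K  input=else if int $  — expand K → epsilon
step 6: stack=$ H  input=else if int $  — expand H → else if S K
step 7: stack=$ K S if else  input=else if int $  — match else
Stack after step 7: $ K S if (top = if).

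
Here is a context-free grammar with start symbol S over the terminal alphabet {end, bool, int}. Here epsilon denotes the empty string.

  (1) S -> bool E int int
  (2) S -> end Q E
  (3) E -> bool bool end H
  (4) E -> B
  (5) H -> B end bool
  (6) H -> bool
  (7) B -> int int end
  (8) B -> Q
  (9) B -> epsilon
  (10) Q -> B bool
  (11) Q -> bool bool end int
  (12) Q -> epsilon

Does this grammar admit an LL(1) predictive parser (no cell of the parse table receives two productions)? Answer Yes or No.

FIRST(S) = {bool, end}
FIRST(E) = {epsilon, bool, int}
FIRST(H) = {bool, end, int}
FIRST(B) = {epsilon, bool, int}
FIRST(Q) = {epsilon, bool, int}
FOLLOW(S) = {$}
FOLLOW(E) = {$, int}
FOLLOW(H) = {$, int}
FOLLOW(B) = {$, bool, end, int}
FOLLOW(Q) = {$, bool, end, int}
Cell M[B, $] receives both B -> Q and B -> epsilon — the grammar is not LL(1).

No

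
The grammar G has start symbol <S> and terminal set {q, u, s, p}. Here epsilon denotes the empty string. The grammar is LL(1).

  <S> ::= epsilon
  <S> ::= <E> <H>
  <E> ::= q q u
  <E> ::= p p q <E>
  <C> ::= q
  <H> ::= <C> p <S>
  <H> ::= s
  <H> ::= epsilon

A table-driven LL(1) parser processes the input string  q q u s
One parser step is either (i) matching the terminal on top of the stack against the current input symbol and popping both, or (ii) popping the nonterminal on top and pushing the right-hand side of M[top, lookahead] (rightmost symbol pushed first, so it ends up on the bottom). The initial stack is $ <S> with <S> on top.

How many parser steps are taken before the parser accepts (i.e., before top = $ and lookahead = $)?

step 1: stack=$ <S>  input=q q u s $  — expand <S> ::= <E> <H>
step 2: stack=$ <H> <E>  input=q q u s $  — expand <E> ::= q q u
step 3: stack=$ <H> u q q  input=q q u s $  — match q
step 4: stack=$ <H> u q  input=q u s $  — match q
step 5: stack=$ <H> u  input=u s $  — match u
step 6: stack=$ <H>  input=s $  — expand <H> ::= s
step 7: stack=$ s  input=s $  — match s
Accept reached after 7 steps.

7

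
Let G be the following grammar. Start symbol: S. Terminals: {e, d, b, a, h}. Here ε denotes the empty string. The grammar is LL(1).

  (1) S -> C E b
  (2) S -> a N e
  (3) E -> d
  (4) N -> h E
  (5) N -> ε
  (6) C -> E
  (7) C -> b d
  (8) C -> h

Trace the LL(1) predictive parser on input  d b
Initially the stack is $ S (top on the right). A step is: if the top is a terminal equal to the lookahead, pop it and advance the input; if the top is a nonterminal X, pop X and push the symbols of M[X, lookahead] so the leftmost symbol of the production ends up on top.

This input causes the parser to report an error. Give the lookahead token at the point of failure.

step 1: stack=$ S  input=d b $  — expand S -> C E b
step 2: stack=$ b E C  input=d b $  — expand C -> E
step 3: stack=$ b E E  input=d b $  — expand E -> d
step 4: stack=$ b E d  input=d b $  — match d
step 5: stack=$ b E  input=b $  — error: M[E, b] is empty

b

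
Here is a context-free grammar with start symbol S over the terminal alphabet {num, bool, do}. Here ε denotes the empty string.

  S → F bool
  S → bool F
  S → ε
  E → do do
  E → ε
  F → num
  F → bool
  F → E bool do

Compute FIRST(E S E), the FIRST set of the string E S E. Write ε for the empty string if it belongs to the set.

FIRST(E): from E→do do we get {do}; from E→ε we get {ε}. So FIRST(E) = {ε, do}.
FIRST(F): from F→num we get {num}; from F→bool we get {bool}; from F→E bool do we get {bool, do}. So FIRST(F) = {bool, do, num}.
FIRST(S): from S→F bool we get {bool, do, num}; from S→bool F we get {bool}; from S→ε we get {ε}. So FIRST(S) = {ε, bool, do, num}.
FIRST(E S E): take FIRST of each symbol in turn, carrying on past any symbol whose FIRST contains ε; result {ε, bool, do, num}.

{ε, bool, do, num}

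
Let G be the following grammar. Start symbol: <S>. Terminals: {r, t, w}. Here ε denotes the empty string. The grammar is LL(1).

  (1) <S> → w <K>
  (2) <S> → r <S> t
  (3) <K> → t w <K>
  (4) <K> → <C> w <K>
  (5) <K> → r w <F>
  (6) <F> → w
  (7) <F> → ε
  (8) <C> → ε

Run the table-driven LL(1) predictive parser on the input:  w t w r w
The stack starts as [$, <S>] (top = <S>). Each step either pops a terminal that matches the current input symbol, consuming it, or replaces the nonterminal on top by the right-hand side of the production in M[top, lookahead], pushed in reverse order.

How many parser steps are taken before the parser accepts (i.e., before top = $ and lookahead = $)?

step 1: stack=$ <S>  input=w t w r w $  — expand <S> → w <K>
step 2: stack=$ <K> w  input=w t w r w $  — match w
step 3: stack=$ <K>  input=t w r w $  — expand <K> → t w <K>
step 4: stack=$ <K> w t  input=t w r w $  — match t
step 5: stack=$ <K> w  input=w r w $  — match w
step 6: stack=$ <K>  input=r w $  — expand <K> → r w <F>
step 7: stack=$ <F> w r  input=r w $  — match r
step 8: stack=$ <F> w  input=w $  — match w
step 9: stack=$ <F>  input=$  — expand <F> → ε
Accept reached after 9 steps.

9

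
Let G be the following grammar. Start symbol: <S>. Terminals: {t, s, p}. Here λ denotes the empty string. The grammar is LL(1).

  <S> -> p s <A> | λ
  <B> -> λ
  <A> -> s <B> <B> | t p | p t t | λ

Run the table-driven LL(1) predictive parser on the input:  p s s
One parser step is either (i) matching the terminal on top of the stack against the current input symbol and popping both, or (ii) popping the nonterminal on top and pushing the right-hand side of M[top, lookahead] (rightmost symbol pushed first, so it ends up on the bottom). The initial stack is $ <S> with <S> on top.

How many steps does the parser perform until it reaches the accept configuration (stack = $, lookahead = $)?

7

     Stack        Input    Action
  1  $ <S>        p s s $  expand <S> -> p s <A>
  2  $ <A> s p    p s s $  match p
  3  $ <A> s      s s $    match s
  4  $ <A>        s $      expand <A> -> s <B> <B>
  5  $ <B> <B> s  s $      match s
  6  $ <B> <B>    $        expand <B> -> λ
  7  $ <B>        $        expand <B> -> λ
Accept reached after 7 steps.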